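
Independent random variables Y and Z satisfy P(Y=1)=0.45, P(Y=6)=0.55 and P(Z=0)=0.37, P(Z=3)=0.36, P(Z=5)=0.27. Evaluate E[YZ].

E[YZ] = Σ_y Σ_z yz · P(Y=y)P(Z=z)
 = 0·0.1665 + 3·0.162 + 5·0.1215 + 0·0.2035 + 18·0.198 + 30·0.1485
 = 0 + 0.486 + 0.6075 + 0 + 3.564 + 4.455
 = 9.1125

9.1125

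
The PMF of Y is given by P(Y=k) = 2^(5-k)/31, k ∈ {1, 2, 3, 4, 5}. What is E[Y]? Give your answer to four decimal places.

1.8387

E[Y] = Σ y·P(Y=y)
 = 1·16/31 + 2·8/31 + 3·4/31 + 4·2/31 + 5·1/31
 = 16/31 + 16/31 + 12/31 + 8/31 + 5/31
 = 57/31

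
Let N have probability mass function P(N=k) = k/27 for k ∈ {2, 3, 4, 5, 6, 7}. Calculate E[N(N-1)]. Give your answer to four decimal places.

23.8519

E[N(N-1)] = Σ n(n-1)·P(N=n)
 = 2·2/27 + 6·1/9 + 12·4/27 + 20·5/27 + 30·2/9 + 42·7/27
 = 4/27 + 2/3 + 16/9 + 100/27 + 20/3 + 98/9
 = 644/27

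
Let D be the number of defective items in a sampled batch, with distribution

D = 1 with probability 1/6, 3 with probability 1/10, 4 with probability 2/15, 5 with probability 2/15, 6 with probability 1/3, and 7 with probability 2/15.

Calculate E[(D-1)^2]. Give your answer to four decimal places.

16.8667

E[(D-1)^2] = Σ (d-1)^2·P(D=d)
 = 0·1/6 + 4·1/10 + 9·2/15 + 16·2/15 + 25·1/3 + 36·2/15
 = 0 + 2/5 + 6/5 + 32/15 + 25/3 + 24/5
 = 253/15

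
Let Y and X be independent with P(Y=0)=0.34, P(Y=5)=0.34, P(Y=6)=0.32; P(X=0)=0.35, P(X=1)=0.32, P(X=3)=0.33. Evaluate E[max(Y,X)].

E[max(Y,X)] = Σ_y Σ_x max(y,x) · P(Y=y)P(X=x)
 = 0·0.119 + 1·0.1088 + 3·0.1122 + 5·0.119 + 5·0.1088 + 5·0.1122 + 6·0.112 + 6·0.1024 + 6·0.1056
 = 0 + 0.1088 + 0.3366 + 0.595 + 0.544 + 0.561 + 0.672 + 0.6144 + 0.6336
 = 4.0654

4.0654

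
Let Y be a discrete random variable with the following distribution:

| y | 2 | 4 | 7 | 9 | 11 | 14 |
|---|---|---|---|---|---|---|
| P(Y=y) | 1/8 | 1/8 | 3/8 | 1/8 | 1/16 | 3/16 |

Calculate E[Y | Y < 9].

P(Y < 9) = 1/8 + 1/8 + 3/8 = 5/8.
E[Y | Y < 9] = [2·1/8 + 4·1/8 + 7·3/8] / (5/8)
 = 27/8 / (5/8)
 = 27/5

5.4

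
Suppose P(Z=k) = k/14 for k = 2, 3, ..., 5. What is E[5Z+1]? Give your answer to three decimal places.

20.286

E[5Z+1] = Σ (5z+1)·P(Z=z)
 = 11·1/7 + 16·3/14 + 21·2/7 + 26·5/14
 = 11/7 + 24/7 + 6 + 65/7
 = 142/7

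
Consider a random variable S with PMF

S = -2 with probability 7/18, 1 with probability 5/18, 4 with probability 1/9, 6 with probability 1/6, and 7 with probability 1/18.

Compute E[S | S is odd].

2

P(S is odd) = 5/18 + 1/18 = 1/3.
E[S | S is odd] = [1·5/18 + 7·1/18] / (1/3)
 = 2/3 / (1/3)
 = 2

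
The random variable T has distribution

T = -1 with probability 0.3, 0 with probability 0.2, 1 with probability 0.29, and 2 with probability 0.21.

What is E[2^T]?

1.77

E[2^T] = Σ 2^t·P(T=t)
 = 0.5·0.3 + 1·0.2 + 2·0.29 + 4·0.21
 = 0.15 + 0.2 + 0.58 + 0.84
 = 1.77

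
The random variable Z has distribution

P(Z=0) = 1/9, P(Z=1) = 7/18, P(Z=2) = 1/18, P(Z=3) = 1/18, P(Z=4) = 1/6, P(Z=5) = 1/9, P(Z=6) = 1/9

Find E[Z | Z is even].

3.25

P(Z is even) = 1/9 + 1/18 + 1/6 + 1/9 = 4/9.
E[Z | Z is even] = [0·1/9 + 2·1/18 + 4·1/6 + 6·1/9] / (4/9)
 = 13/9 / (4/9)
 = 13/4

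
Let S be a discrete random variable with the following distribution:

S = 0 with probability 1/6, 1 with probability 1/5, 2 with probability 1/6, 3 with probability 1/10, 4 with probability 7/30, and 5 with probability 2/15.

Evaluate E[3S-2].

E[3S-2] = Σ (3s-2)·P(S=s)
 = (-2)·1/6 + 1·1/5 + 4·1/6 + 7·1/10 + 10·7/30 + 13·2/15
 = (-1/3) + 1/5 + 2/3 + 7/10 + 7/3 + 26/15
 = 53/10

5.3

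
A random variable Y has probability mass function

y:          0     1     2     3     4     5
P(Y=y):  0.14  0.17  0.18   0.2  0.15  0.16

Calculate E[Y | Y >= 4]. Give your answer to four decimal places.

4.5161

P(Y >= 4) = 0.15 + 0.16 = 0.31.
E[Y | Y >= 4] = [4·0.15 + 5·0.16] / 0.31
 = 1.4 / 0.31
 = 140/31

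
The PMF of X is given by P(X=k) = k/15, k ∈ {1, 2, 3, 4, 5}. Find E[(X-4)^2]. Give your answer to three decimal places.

E[(X-4)^2] = Σ (x-4)^2·P(X=x)
 = 9·1/15 + 4·2/15 + 1·1/5 + 0·4/15 + 1·1/3
 = 3/5 + 8/15 + 1/5 + 0 + 1/3
 = 5/3

1.667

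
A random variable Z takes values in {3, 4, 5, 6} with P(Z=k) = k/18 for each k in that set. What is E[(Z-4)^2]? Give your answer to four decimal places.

E[(Z-4)^2] = Σ (z-4)^2·P(Z=z)
 = 1·1/6 + 0·2/9 + 1·5/18 + 4·1/3
 = 1/6 + 0 + 5/18 + 4/3
 = 16/9

1.7778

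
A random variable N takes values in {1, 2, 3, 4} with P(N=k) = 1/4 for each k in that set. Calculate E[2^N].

E[2^N] = Σ 2^n·P(N=n)
 = 2·1/4 + 4·1/4 + 8·1/4 + 16·1/4
 = 1/2 + 1 + 2 + 4
 = 15/2

7.5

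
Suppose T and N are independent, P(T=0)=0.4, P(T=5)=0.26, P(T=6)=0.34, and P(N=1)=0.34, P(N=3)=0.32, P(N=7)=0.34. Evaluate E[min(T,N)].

E[min(T,N)] = Σ_t Σ_n min(t,n) · P(T=t)P(N=n)
 = 0·0.136 + 0·0.128 + 0·0.136 + 1·0.0884 + 3·0.0832 + 5·0.0884 + 1·0.1156 + 3·0.1088 + 6·0.1156
 = 0 + 0 + 0 + 0.0884 + 0.2496 + 0.442 + 0.1156 + 0.3264 + 0.6936
 = 1.9156

1.9156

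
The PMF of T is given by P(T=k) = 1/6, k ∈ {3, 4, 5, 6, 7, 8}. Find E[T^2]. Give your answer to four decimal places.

E[T^2] = Σ t^2·P(T=t)
 = 9·1/6 + 16·1/6 + 25·1/6 + 36·1/6 + 49·1/6 + 64·1/6
 = 3/2 + 8/3 + 25/6 + 6 + 49/6 + 32/3
 = 199/6

33.1667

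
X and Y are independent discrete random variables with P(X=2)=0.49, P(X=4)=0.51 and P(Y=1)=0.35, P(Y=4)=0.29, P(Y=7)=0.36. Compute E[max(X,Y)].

E[max(X,Y)] = Σ_x Σ_y max(x,y) · P(X=x)P(Y=y)
 = 2·0.1715 + 4·0.1421 + 7·0.1764 + 4·0.1785 + 4·0.1479 + 7·0.1836
 = 0.343 + 0.5684 + 1.2348 + 0.714 + 0.5916 + 1.2852
 = 4.737

4.737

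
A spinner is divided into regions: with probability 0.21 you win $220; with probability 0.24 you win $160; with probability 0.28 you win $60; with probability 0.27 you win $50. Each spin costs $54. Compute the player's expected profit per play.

60.9

E[payout] = 220·0.21 + 160·0.24 + 60·0.28 + 50·0.27
 = 46.2 + 38.4 + 16.8 + 13.5
 = 114.9
Net = 114.9 - 54 = 60.9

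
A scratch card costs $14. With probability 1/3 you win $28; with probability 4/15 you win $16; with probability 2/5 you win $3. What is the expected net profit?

E[payout] = 28·1/3 + 16·4/15 + 3·2/5
 = 28/3 + 64/15 + 6/5
 = 74/5
Net = 74/5 - 14 = 4/5

0.8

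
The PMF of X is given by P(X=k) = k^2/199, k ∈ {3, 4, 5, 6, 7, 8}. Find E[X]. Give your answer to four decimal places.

6.4673

E[X] = Σ x·P(X=x)
 = 3·9/199 + 4·16/199 + 5·25/199 + 6·36/199 + 7·49/199 + 8·64/199
 = 27/199 + 64/199 + 125/199 + 216/199 + 343/199 + 512/199
 = 1287/199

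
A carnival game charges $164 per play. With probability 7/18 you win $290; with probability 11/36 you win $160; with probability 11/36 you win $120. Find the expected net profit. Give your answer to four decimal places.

34.3333

E[payout] = 290·7/18 + 160·11/36 + 120·11/36
 = 1015/9 + 440/9 + 110/3
 = 595/3
Net = 595/3 - 164 = 103/3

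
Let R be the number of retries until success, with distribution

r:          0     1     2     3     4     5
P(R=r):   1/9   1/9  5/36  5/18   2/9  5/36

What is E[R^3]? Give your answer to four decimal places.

E[R^3] = Σ r^3·P(R=r)
 = 0·1/9 + 1·1/9 + 8·5/36 + 27·5/18 + 64·2/9 + 125·5/36
 = 0 + 1/9 + 10/9 + 15/2 + 128/9 + 625/36
 = 1451/36

40.3056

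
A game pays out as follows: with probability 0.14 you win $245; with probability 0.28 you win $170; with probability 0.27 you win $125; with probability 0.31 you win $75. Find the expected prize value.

E[payout] = 245·0.14 + 170·0.28 + 125·0.27 + 75·0.31
 = 34.3 + 47.6 + 33.75 + 23.25
 = 138.9

138.9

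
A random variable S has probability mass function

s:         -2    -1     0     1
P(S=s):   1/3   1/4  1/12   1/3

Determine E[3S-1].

-2.75

E[3S-1] = Σ (3s-1)·P(S=s)
 = (-7)·1/3 + (-4)·1/4 + (-1)·1/12 + 2·1/3
 = (-7/3) + (-1) + (-1/12) + 2/3
 = -11/4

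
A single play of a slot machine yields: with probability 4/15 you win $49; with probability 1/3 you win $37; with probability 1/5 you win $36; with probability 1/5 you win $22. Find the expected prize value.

E[payout] = 49·4/15 + 37·1/3 + 36·1/5 + 22·1/5
 = 196/15 + 37/3 + 36/5 + 22/5
 = 37

37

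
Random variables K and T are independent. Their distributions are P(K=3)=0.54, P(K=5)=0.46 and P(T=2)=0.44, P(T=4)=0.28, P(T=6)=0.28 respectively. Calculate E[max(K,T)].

4.6536

E[max(K,T)] = Σ_k Σ_t max(k,t) · P(K=k)P(T=t)
 = 3·0.2376 + 4·0.1512 + 6·0.1512 + 5·0.2024 + 5·0.1288 + 6·0.1288
 = 0.7128 + 0.6048 + 0.9072 + 1.012 + 0.644 + 0.7728
 = 4.6536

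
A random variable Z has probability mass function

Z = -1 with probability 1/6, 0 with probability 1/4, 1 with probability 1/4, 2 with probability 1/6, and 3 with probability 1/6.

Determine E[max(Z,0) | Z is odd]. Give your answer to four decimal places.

1.2857

P(Z is odd) = 1/6 + 1/4 + 1/6 = 7/12.
E[max(Z,0) | Z is odd] = [0·1/6 + 1·1/4 + 3·1/6] / (7/12)
 = 3/4 / (7/12)
 = 9/7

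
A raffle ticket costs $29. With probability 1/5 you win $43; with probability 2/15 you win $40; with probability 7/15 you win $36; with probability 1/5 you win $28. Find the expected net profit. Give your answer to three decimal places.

E[payout] = 43·1/5 + 40·2/15 + 36·7/15 + 28·1/5
 = 43/5 + 16/3 + 84/5 + 28/5
 = 109/3
Net = 109/3 - 29 = 22/3

7.333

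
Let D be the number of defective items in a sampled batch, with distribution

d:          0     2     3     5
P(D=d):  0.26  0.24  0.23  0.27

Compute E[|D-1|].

E[|D-1|] = Σ |d-1|·P(D=d)
 = 1·0.26 + 1·0.24 + 2·0.23 + 4·0.27
 = 0.26 + 0.24 + 0.46 + 1.08
 = 2.04

2.04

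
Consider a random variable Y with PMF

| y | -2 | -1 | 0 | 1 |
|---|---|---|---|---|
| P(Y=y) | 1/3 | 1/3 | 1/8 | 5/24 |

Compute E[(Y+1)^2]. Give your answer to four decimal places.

E[(Y+1)^2] = Σ (y+1)^2·P(Y=y)
 = 1·1/3 + 0·1/3 + 1·1/8 + 4·5/24
 = 1/3 + 0 + 1/8 + 5/6
 = 31/24

1.2917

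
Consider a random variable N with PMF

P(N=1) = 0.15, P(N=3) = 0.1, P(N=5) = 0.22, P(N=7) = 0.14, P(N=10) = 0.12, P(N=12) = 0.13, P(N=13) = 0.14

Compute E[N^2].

67.79

E[N^2] = Σ n^2·P(N=n)
 = 1·0.15 + 9·0.1 + 25·0.22 + 49·0.14 + 100·0.12 + 144·0.13 + 169·0.14
 = 0.15 + 0.9 + 5.5 + 6.86 + 12 + 18.72 + 23.66
 = 67.79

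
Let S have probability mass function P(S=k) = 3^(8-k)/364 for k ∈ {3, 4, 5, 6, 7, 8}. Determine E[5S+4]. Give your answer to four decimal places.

E[5S+4] = Σ (5s+4)·P(S=s)
 = 19·243/364 + 24·81/364 + 29·27/364 + 34·9/364 + 39·3/364 + 44·1/364
 = 4617/364 + 486/91 + 783/364 + 153/182 + 9/28 + 11/91
 = 7811/364

21.4588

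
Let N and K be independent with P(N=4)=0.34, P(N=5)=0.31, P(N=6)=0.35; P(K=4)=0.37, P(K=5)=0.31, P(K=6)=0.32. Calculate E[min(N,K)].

4.5278

E[min(N,K)] = Σ_n Σ_k min(n,k) · P(N=n)P(K=k)
 = 4·0.1258 + 4·0.1054 + 4·0.1088 + 4·0.1147 + 5·0.0961 + 5·0.0992 + 4·0.1295 + 5·0.1085 + 6·0.112
 = 0.5032 + 0.4216 + 0.4352 + 0.4588 + 0.4805 + 0.496 + 0.518 + 0.5425 + 0.672
 = 4.5278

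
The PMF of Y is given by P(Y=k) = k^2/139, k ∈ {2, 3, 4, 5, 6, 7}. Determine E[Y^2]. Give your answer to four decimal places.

E[Y^2] = Σ y^2·P(Y=y)
 = 4·4/139 + 9·9/139 + 16·16/139 + 25·25/139 + 36·36/139 + 49·49/139
 = 16/139 + 81/139 + 256/139 + 625/139 + 1296/139 + 2401/139
 = 4675/139

33.6331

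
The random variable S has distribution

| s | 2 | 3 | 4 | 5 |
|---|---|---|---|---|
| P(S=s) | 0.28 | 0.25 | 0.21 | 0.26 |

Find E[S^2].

13.23

E[S^2] = Σ s^2·P(S=s)
 = 4·0.28 + 9·0.25 + 16·0.21 + 25·0.26
 = 1.12 + 2.25 + 3.36 + 6.5
 = 13.23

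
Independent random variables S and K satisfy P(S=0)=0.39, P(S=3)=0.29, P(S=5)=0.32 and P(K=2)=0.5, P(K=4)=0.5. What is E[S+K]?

E[S+K] = Σ_s Σ_k (s+k) · P(S=s)P(K=k)
 = 2·0.195 + 4·0.195 + 5·0.145 + 7·0.145 + 7·0.16 + 9·0.16
 = 0.39 + 0.78 + 0.725 + 1.015 + 1.12 + 1.44
 = 5.47

5.47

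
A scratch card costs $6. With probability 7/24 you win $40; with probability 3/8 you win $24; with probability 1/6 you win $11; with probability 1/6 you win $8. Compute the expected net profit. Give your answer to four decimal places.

17.8333

E[payout] = 40·7/24 + 24·3/8 + 11·1/6 + 8·1/6
 = 35/3 + 9 + 11/6 + 4/3
 = 143/6
Net = 143/6 - 6 = 107/6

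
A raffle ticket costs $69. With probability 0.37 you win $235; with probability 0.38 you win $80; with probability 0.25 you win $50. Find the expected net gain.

E[payout] = 235·0.37 + 80·0.38 + 50·0.25
 = 86.95 + 30.4 + 12.5
 = 129.85
Net = 129.85 - 69 = 60.85

60.85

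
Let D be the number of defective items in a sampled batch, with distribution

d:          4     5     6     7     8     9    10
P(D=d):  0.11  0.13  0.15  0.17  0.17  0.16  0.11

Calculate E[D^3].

427.68

E[D^3] = Σ d^3·P(D=d)
 = 64·0.11 + 125·0.13 + 216·0.15 + 343·0.17 + 512·0.17 + 729·0.16 + 1000·0.11
 = 7.04 + 16.25 + 32.4 + 58.31 + 87.04 + 116.64 + 110
 = 427.68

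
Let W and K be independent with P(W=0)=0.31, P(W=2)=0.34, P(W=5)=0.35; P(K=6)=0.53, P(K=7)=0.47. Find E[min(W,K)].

2.43

E[min(W,K)] = Σ_w Σ_k min(w,k) · P(W=w)P(K=k)
 = 0·0.1643 + 0·0.1457 + 2·0.1802 + 2·0.1598 + 5·0.1855 + 5·0.1645
 = 0 + 0 + 0.3604 + 0.3196 + 0.9275 + 0.8225
 = 2.43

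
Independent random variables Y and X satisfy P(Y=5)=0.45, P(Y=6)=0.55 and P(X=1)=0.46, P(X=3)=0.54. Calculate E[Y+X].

E[Y+X] = Σ_y Σ_x (y+x) · P(Y=y)P(X=x)
 = 6·0.207 + 8·0.243 + 7·0.253 + 9·0.297
 = 1.242 + 1.944 + 1.771 + 2.673
 = 7.63

7.63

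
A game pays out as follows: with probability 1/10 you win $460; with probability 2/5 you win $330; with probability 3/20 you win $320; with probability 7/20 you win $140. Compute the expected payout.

E[payout] = 460·1/10 + 330·2/5 + 320·3/20 + 140·7/20
 = 46 + 132 + 48 + 49
 = 275

275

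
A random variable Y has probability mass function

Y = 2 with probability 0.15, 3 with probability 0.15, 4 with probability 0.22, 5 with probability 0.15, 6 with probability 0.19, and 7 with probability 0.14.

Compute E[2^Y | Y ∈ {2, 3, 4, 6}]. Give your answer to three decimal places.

24.620

P(Y ∈ {2, 3, 4, 6}) = 0.15 + 0.15 + 0.22 + 0.19 = 0.71.
E[2^Y | Y ∈ {2, 3, 4, 6}] = [4·0.15 + 8·0.15 + 16·0.22 + 64·0.19] / 0.71
 = 17.48 / 0.71
 = 1748/71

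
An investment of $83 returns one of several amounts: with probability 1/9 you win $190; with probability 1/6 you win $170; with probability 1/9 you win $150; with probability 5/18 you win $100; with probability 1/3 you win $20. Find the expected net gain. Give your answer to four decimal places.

17.5556

E[payout] = 190·1/9 + 170·1/6 + 150·1/9 + 100·5/18 + 20·1/3
 = 190/9 + 85/3 + 50/3 + 250/9 + 20/3
 = 905/9
Net = 905/9 - 83 = 158/9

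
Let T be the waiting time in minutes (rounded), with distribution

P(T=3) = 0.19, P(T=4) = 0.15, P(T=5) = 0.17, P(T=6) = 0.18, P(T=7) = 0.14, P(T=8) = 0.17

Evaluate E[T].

E[T] = Σ t·P(T=t)
 = 3·0.19 + 4·0.15 + 5·0.17 + 6·0.18 + 7·0.14 + 8·0.17
 = 0.57 + 0.6 + 0.85 + 1.08 + 0.98 + 1.36
 = 5.44

5.44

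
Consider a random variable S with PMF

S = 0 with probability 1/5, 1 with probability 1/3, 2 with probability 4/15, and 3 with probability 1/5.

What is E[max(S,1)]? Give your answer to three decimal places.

E[max(S,1)] = Σ max(s,1)·P(S=s)
 = 1·1/5 + 1·1/3 + 2·4/15 + 3·1/5
 = 1/5 + 1/3 + 8/15 + 3/5
 = 5/3

1.667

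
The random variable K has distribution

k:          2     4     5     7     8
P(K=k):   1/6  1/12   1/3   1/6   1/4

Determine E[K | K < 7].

P(K < 7) = 1/6 + 1/12 + 1/3 = 7/12.
E[K | K < 7] = [2·1/6 + 4·1/12 + 5·1/3] / (7/12)
 = 7/3 / (7/12)
 = 4

4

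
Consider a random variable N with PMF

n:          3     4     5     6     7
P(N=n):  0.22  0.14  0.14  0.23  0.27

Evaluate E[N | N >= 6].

P(N >= 6) = 0.23 + 0.27 = 0.5.
E[N | N >= 6] = [6·0.23 + 7·0.27] / 0.5
 = 3.27 / 0.5
 = 327/50

6.54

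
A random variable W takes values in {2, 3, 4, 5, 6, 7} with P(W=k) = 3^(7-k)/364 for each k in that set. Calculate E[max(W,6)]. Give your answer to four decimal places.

6.0027

E[max(W,6)] = Σ max(w,6)·P(W=w)
 = 6·243/364 + 6·81/364 + 6·27/364 + 6·9/364 + 6·3/364 + 7·1/364
 = 729/182 + 243/182 + 81/182 + 27/182 + 9/182 + 1/52
 = 2185/364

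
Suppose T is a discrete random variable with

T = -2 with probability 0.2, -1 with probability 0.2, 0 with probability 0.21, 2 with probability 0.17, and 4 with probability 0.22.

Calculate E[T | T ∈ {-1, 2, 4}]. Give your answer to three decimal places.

P(T ∈ {-1, 2, 4}) = 0.2 + 0.17 + 0.22 = 0.59.
E[T | T ∈ {-1, 2, 4}] = [(-1)·0.2 + 2·0.17 + 4·0.22] / 0.59
 = 1.02 / 0.59
 = 102/59

1.729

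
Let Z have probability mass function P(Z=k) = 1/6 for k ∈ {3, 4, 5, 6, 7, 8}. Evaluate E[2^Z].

E[2^Z] = Σ 2^z·P(Z=z)
 = 8·1/6 + 16·1/6 + 32·1/6 + 64·1/6 + 128·1/6 + 256·1/6
 = 4/3 + 8/3 + 16/3 + 32/3 + 64/3 + 128/3
 = 84

84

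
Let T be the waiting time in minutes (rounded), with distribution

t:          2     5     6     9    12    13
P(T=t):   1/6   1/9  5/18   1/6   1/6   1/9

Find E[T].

7.5

E[T] = Σ t·P(T=t)
 = 2·1/6 + 5·1/9 + 6·5/18 + 9·1/6 + 12·1/6 + 13·1/9
 = 1/3 + 5/9 + 5/3 + 3/2 + 2 + 13/9
 = 15/2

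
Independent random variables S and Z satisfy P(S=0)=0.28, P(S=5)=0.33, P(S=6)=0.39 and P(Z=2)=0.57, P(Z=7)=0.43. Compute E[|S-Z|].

3.067

E[|S-Z|] = Σ_s Σ_z |s-z| · P(S=s)P(Z=z)
 = 2·0.1596 + 7·0.1204 + 3·0.1881 + 2·0.1419 + 4·0.2223 + 1·0.1677
 = 0.3192 + 0.8428 + 0.5643 + 0.2838 + 0.8892 + 0.1677
 = 3.067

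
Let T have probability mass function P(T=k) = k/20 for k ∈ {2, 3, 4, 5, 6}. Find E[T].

4.5

E[T] = Σ t·P(T=t)
 = 2·1/10 + 3·3/20 + 4·1/5 + 5·1/4 + 6·3/10
 = 1/5 + 9/20 + 4/5 + 5/4 + 9/5
 = 9/2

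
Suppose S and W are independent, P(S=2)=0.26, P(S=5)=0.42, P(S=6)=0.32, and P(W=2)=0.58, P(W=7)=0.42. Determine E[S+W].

8.64

E[S+W] = Σ_s Σ_w (s+w) · P(S=s)P(W=w)
 = 4·0.1508 + 9·0.1092 + 7·0.2436 + 12·0.1764 + 8·0.1856 + 13·0.1344
 = 0.6032 + 0.9828 + 1.7052 + 2.1168 + 1.4848 + 1.7472
 = 8.64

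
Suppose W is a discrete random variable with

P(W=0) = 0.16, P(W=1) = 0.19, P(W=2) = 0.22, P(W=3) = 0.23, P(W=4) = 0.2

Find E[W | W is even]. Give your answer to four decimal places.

P(W is even) = 0.16 + 0.22 + 0.2 = 0.58.
E[W | W is even] = [0·0.16 + 2·0.22 + 4·0.2] / 0.58
 = 1.24 / 0.58
 = 62/29

2.1379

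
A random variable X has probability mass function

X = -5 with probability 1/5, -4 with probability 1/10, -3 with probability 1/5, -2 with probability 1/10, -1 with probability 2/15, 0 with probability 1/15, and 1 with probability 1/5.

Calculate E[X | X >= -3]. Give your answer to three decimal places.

P(X >= -3) = 1/5 + 1/10 + 2/15 + 1/15 + 1/5 = 7/10.
E[X | X >= -3] = [(-3)·1/5 + (-2)·1/10 + (-1)·2/15 + 0·1/15 + 1·1/5] / (7/10)
 = -11/15 / (7/10)
 = -22/21

-1.048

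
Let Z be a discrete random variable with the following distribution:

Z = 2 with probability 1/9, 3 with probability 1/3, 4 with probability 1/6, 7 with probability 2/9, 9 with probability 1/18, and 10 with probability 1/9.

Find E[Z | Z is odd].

P(Z is odd) = 1/3 + 2/9 + 1/18 = 11/18.
E[Z | Z is odd] = [3·1/3 + 7·2/9 + 9·1/18] / (11/18)
 = 55/18 / (11/18)
 = 5

5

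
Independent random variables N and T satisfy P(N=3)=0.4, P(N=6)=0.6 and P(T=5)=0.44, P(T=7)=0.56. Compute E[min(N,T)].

4.536

E[min(N,T)] = Σ_n Σ_t min(n,t) · P(N=n)P(T=t)
 = 3·0.176 + 3·0.224 + 5·0.264 + 6·0.336
 = 0.528 + 0.672 + 1.32 + 2.016
 = 4.536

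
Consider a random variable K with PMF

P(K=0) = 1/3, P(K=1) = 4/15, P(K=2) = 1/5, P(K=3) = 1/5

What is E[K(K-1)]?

1.6

E[K(K-1)] = Σ k(k-1)·P(K=k)
 = 0·1/3 + 0·4/15 + 2·1/5 + 6·1/5
 = 0 + 0 + 2/5 + 6/5
 = 8/5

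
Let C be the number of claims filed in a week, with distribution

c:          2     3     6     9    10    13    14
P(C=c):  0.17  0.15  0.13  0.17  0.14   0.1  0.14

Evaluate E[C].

7.76

E[C] = Σ c·P(C=c)
 = 2·0.17 + 3·0.15 + 6·0.13 + 9·0.17 + 10·0.14 + 13·0.1 + 14·0.14
 = 0.34 + 0.45 + 0.78 + 1.53 + 1.4 + 1.3 + 1.96
 = 7.76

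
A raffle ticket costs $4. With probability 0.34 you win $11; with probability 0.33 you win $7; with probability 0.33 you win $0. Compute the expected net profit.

E[payout] = 11·0.34 + 7·0.33 + 0·0.33
 = 3.74 + 2.31 + 0
 = 6.05
Net = 6.05 - 4 = 2.05

2.05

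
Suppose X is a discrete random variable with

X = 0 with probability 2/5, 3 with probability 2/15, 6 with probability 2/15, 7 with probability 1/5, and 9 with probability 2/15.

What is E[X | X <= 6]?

P(X <= 6) = 2/5 + 2/15 + 2/15 = 2/3.
E[X | X <= 6] = [0·2/5 + 3·2/15 + 6·2/15] / (2/3)
 = 6/5 / (2/3)
 = 9/5

1.8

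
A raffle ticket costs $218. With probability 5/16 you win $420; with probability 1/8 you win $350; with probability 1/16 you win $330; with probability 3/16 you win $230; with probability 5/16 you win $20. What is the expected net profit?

E[payout] = 420·5/16 + 350·1/8 + 330·1/16 + 230·3/16 + 20·5/16
 = 525/4 + 175/4 + 165/8 + 345/8 + 25/4
 = 245
Net = 245 - 218 = 27

27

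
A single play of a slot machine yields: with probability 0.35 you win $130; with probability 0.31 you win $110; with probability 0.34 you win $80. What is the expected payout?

106.8

E[payout] = 130·0.35 + 110·0.31 + 80·0.34
 = 45.5 + 34.1 + 27.2
 = 106.8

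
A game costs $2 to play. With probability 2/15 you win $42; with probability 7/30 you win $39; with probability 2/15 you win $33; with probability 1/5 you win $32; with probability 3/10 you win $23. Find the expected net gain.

30.4

E[payout] = 42·2/15 + 39·7/30 + 33·2/15 + 32·1/5 + 23·3/10
 = 28/5 + 91/10 + 22/5 + 32/5 + 69/10
 = 162/5
Net = 162/5 - 2 = 152/5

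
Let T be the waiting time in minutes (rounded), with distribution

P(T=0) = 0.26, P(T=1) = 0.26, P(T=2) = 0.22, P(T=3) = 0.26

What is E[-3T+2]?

-2.44

E[-3T+2] = Σ (-3t+2)·P(T=t)
 = 2·0.26 + (-1)·0.26 + (-4)·0.22 + (-7)·0.26
 = 0.52 + (-0.26) + (-0.88) + (-1.82)
 = -2.44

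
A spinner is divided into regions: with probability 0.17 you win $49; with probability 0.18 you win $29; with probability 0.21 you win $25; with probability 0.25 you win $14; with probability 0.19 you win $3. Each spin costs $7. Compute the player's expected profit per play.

15.87

E[payout] = 49·0.17 + 29·0.18 + 25·0.21 + 14·0.25 + 3·0.19
 = 8.33 + 5.22 + 5.25 + 3.5 + 0.57
 = 22.87
Net = 22.87 - 7 = 15.87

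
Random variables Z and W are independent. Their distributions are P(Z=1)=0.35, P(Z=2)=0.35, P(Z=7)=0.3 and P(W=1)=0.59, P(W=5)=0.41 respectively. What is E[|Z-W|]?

2.519

E[|Z-W|] = Σ_z Σ_w |z-w| · P(Z=z)P(W=w)
 = 0·0.2065 + 4·0.1435 + 1·0.2065 + 3·0.1435 + 6·0.177 + 2·0.123
 = 0 + 0.574 + 0.2065 + 0.4305 + 1.062 + 0.246
 = 2.519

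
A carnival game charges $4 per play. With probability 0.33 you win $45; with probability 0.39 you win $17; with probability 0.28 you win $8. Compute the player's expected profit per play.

19.72

E[payout] = 45·0.33 + 17·0.39 + 8·0.28
 = 14.85 + 6.63 + 2.24
 = 23.72
Net = 23.72 - 4 = 19.72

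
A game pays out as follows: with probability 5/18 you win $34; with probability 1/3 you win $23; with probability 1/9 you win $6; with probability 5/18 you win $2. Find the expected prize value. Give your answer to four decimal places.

18.3333

E[payout] = 34·5/18 + 23·1/3 + 6·1/9 + 2·5/18
 = 85/9 + 23/3 + 2/3 + 5/9
 = 55/3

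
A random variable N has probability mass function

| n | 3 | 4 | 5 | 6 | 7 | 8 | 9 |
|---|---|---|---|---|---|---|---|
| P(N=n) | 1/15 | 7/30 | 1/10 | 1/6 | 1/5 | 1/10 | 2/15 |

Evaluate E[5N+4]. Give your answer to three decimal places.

34.167

E[5N+4] = Σ (5n+4)·P(N=n)
 = 19·1/15 + 24·7/30 + 29·1/10 + 34·1/6 + 39·1/5 + 44·1/10 + 49·2/15
 = 19/15 + 28/5 + 29/10 + 17/3 + 39/5 + 22/5 + 98/15
 = 205/6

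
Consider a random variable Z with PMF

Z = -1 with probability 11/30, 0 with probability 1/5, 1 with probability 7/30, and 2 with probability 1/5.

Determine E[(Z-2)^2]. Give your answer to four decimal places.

4.3333

E[(Z-2)^2] = Σ (z-2)^2·P(Z=z)
 = 9·11/30 + 4·1/5 + 1·7/30 + 0·1/5
 = 33/10 + 4/5 + 7/30 + 0
 = 13/3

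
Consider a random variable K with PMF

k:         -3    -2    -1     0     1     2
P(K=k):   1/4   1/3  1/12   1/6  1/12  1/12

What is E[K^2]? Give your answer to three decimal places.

4.083

E[K^2] = Σ k^2·P(K=k)
 = 9·1/4 + 4·1/3 + 1·1/12 + 0·1/6 + 1·1/12 + 4·1/12
 = 9/4 + 4/3 + 1/12 + 0 + 1/12 + 1/3
 = 49/12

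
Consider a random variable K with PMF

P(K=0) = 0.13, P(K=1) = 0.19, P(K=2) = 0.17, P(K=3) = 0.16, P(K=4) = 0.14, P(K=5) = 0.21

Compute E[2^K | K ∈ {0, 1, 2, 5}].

11.3

P(K ∈ {0, 1, 2, 5}) = 0.13 + 0.19 + 0.17 + 0.21 = 0.7.
E[2^K | K ∈ {0, 1, 2, 5}] = [1·0.13 + 2·0.19 + 4·0.17 + 32·0.21] / 0.7
 = 7.91 / 0.7
 = 113/10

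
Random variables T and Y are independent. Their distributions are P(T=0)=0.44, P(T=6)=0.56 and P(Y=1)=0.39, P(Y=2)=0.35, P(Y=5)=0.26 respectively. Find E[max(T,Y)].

4.4116

E[max(T,Y)] = Σ_t Σ_y max(t,y) · P(T=t)P(Y=y)
 = 1·0.1716 + 2·0.154 + 5·0.1144 + 6·0.2184 + 6·0.196 + 6·0.1456
 = 0.1716 + 0.308 + 0.572 + 1.3104 + 1.176 + 0.8736
 = 4.4116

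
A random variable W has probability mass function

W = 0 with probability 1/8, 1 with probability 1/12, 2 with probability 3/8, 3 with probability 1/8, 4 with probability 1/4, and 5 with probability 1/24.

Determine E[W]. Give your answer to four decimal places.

2.4167

E[W] = Σ w·P(W=w)
 = 0·1/8 + 1·1/12 + 2·3/8 + 3·1/8 + 4·1/4 + 5·1/24
 = 0 + 1/12 + 3/4 + 3/8 + 1 + 5/24
 = 29/12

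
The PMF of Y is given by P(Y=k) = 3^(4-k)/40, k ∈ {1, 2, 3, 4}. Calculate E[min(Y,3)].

E[min(Y,3)] = Σ min(y,3)·P(Y=y)
 = 1·27/40 + 2·9/40 + 3·3/40 + 3·1/40
 = 27/40 + 9/20 + 9/40 + 3/40
 = 57/40

1.425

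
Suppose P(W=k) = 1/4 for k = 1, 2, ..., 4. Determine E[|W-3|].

E[|W-3|] = Σ |w-3|·P(W=w)
 = 2·1/4 + 1·1/4 + 0·1/4 + 1·1/4
 = 1/2 + 1/4 + 0 + 1/4
 = 1

1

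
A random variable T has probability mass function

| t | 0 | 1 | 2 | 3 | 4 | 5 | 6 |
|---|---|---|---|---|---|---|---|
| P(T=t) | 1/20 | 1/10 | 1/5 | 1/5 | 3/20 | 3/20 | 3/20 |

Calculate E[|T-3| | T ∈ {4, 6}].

P(T ∈ {4, 6}) = 3/20 + 3/20 = 3/10.
E[|T-3| | T ∈ {4, 6}] = [1·3/20 + 3·3/20] / (3/10)
 = 3/5 / (3/10)
 = 2

2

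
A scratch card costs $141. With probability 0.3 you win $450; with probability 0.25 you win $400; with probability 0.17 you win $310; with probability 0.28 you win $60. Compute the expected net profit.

E[payout] = 450·0.3 + 400·0.25 + 310·0.17 + 60·0.28
 = 135 + 100 + 52.7 + 16.8
 = 304.5
Net = 304.5 - 141 = 163.5

163.5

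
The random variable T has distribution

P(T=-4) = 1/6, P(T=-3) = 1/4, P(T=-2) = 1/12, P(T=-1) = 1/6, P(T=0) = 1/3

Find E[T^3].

E[T^3] = Σ t^3·P(T=t)
 = (-64)·1/6 + (-27)·1/4 + (-8)·1/12 + (-1)·1/6 + 0·1/3
 = (-32/3) + (-27/4) + (-2/3) + (-1/6) + 0
 = -73/4

-18.25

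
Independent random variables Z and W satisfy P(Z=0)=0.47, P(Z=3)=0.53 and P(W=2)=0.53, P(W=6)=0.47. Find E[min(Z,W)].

1.3091

E[min(Z,W)] = Σ_z Σ_w min(z,w) · P(Z=z)P(W=w)
 = 0·0.2491 + 0·0.2209 + 2·0.2809 + 3·0.2491
 = 0 + 0 + 0.5618 + 0.7473
 = 1.3091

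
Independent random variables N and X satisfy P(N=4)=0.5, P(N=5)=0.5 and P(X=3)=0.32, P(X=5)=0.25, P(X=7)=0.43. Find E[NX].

E[NX] = Σ_n Σ_x nx · P(N=n)P(X=x)
 = 12·0.16 + 20·0.125 + 28·0.215 + 15·0.16 + 25·0.125 + 35·0.215
 = 1.92 + 2.5 + 6.02 + 2.4 + 3.125 + 7.525
 = 23.49

23.49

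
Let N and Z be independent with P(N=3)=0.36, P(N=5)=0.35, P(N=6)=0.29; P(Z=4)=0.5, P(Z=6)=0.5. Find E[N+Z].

E[N+Z] = Σ_n Σ_z (n+z) · P(N=n)P(Z=z)
 = 7·0.18 + 9·0.18 + 9·0.175 + 11·0.175 + 10·0.145 + 12·0.145
 = 1.26 + 1.62 + 1.575 + 1.925 + 1.45 + 1.74
 = 9.57

9.57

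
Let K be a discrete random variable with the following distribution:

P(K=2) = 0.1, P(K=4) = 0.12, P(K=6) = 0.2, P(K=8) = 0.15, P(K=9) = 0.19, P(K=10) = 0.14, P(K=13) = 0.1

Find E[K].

E[K] = Σ k·P(K=k)
 = 2·0.1 + 4·0.12 + 6·0.2 + 8·0.15 + 9·0.19 + 10·0.14 + 13·0.1
 = 0.2 + 0.48 + 1.2 + 1.2 + 1.71 + 1.4 + 1.3
 = 7.49

7.49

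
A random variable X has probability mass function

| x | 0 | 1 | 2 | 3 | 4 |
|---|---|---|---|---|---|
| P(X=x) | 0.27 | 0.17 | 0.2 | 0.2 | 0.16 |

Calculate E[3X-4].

1.43

E[3X-4] = Σ (3x-4)·P(X=x)
 = (-4)·0.27 + (-1)·0.17 + 2·0.2 + 5·0.2 + 8·0.16
 = (-1.08) + (-0.17) + 0.4 + 1 + 1.28
 = 1.43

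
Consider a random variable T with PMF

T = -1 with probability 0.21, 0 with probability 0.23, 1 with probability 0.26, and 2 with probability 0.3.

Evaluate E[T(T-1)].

E[T(T-1)] = Σ t(t-1)·P(T=t)
 = 2·0.21 + 0·0.23 + 0·0.26 + 2·0.3
 = 0.42 + 0 + 0 + 0.6
 = 1.02

1.02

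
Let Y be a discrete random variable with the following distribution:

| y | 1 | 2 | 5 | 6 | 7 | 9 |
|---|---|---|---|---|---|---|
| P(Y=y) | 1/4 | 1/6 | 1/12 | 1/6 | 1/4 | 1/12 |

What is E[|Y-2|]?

3

E[|Y-2|] = Σ |y-2|·P(Y=y)
 = 1·1/4 + 0·1/6 + 3·1/12 + 4·1/6 + 5·1/4 + 7·1/12
 = 1/4 + 0 + 1/4 + 2/3 + 5/4 + 7/12
 = 3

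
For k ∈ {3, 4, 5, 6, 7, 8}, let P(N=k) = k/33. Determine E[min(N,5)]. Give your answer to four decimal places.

E[min(N,5)] = Σ min(n,5)·P(N=n)
 = 3·1/11 + 4·4/33 + 5·5/33 + 5·2/11 + 5·7/33 + 5·8/33
 = 3/11 + 16/33 + 25/33 + 10/11 + 35/33 + 40/33
 = 155/33

4.6970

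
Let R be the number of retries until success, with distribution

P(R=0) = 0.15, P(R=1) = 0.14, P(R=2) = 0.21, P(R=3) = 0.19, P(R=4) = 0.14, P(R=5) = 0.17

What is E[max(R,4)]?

E[max(R,4)] = Σ max(r,4)·P(R=r)
 = 4·0.15 + 4·0.14 + 4·0.21 + 4·0.19 + 4·0.14 + 5·0.17
 = 0.6 + 0.56 + 0.84 + 0.76 + 0.56 + 0.85
 = 4.17

4.17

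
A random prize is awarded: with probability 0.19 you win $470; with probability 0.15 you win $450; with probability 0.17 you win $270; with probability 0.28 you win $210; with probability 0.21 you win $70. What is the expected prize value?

276.2

E[payout] = 470·0.19 + 450·0.15 + 270·0.17 + 210·0.28 + 70·0.21
 = 89.3 + 67.5 + 45.9 + 58.8 + 14.7
 = 276.2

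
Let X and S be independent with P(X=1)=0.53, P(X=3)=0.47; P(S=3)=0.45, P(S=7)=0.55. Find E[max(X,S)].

5.2

E[max(X,S)] = Σ_x Σ_s max(x,s) · P(X=x)P(S=s)
 = 3·0.2385 + 7·0.2915 + 3·0.2115 + 7·0.2585
 = 0.7155 + 2.0405 + 0.6345 + 1.8095
 = 5.2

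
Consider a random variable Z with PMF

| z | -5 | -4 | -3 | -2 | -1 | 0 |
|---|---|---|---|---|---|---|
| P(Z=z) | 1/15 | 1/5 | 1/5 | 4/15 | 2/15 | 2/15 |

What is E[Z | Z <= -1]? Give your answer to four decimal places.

P(Z <= -1) = 1/15 + 1/5 + 1/5 + 4/15 + 2/15 = 13/15.
E[Z | Z <= -1] = [(-5)·1/15 + (-4)·1/5 + (-3)·1/5 + (-2)·4/15 + (-1)·2/15] / (13/15)
 = -12/5 / (13/15)
 = -36/13

-2.7692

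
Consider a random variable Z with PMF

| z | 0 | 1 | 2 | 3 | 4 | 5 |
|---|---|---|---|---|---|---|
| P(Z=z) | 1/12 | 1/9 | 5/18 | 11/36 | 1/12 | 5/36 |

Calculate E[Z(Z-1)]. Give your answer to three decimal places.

6.167

E[Z(Z-1)] = Σ z(z-1)·P(Z=z)
 = 0·1/12 + 0·1/9 + 2·5/18 + 6·11/36 + 12·1/12 + 20·5/36
 = 0 + 0 + 5/9 + 11/6 + 1 + 25/9
 = 37/6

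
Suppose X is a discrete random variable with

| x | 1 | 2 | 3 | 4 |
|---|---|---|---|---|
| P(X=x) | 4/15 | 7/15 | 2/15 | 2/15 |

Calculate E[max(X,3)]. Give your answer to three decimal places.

E[max(X,3)] = Σ max(x,3)·P(X=x)
 = 3·4/15 + 3·7/15 + 3·2/15 + 4·2/15
 = 4/5 + 7/5 + 2/5 + 8/15
 = 47/15

3.133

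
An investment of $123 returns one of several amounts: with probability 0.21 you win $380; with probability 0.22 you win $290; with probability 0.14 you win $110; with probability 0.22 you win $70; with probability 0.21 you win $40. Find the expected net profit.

E[payout] = 380·0.21 + 290·0.22 + 110·0.14 + 70·0.22 + 40·0.21
 = 79.8 + 63.8 + 15.4 + 15.4 + 8.4
 = 182.8
Net = 182.8 - 123 = 59.8

59.8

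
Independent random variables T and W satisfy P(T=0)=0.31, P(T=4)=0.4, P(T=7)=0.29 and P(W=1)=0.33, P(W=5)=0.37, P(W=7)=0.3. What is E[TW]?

E[TW] = Σ_t Σ_w tw · P(T=t)P(W=w)
 = 0·0.1023 + 0·0.1147 + 0·0.093 + 4·0.132 + 20·0.148 + 28·0.12 + 7·0.0957 + 35·0.1073 + 49·0.087
 = 0 + 0 + 0 + 0.528 + 2.96 + 3.36 + 0.6699 + 3.7555 + 4.263
 = 15.5364

15.5364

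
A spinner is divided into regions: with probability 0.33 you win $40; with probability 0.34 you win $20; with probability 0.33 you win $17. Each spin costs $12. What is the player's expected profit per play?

E[payout] = 40·0.33 + 20·0.34 + 17·0.33
 = 13.2 + 6.8 + 5.61
 = 25.61
Net = 25.61 - 12 = 13.61

13.61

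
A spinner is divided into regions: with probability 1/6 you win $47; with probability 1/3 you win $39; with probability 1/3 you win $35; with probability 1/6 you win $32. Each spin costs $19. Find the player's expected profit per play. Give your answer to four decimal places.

E[payout] = 47·1/6 + 39·1/3 + 35·1/3 + 32·1/6
 = 47/6 + 13 + 35/3 + 16/3
 = 227/6
Net = 227/6 - 19 = 113/6

18.8333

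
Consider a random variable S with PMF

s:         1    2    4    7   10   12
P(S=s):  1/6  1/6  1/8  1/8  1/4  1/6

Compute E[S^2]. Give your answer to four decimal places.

57.9583

E[S^2] = Σ s^2·P(S=s)
 = 1·1/6 + 4·1/6 + 16·1/8 + 49·1/8 + 100·1/4 + 144·1/6
 = 1/6 + 2/3 + 2 + 49/8 + 25 + 24
 = 1391/24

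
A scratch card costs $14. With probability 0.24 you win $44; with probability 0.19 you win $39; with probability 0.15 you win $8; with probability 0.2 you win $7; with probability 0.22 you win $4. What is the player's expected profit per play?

E[payout] = 44·0.24 + 39·0.19 + 8·0.15 + 7·0.2 + 4·0.22
 = 10.56 + 7.41 + 1.2 + 1.4 + 0.88
 = 21.45
Net = 21.45 - 14 = 7.45

7.45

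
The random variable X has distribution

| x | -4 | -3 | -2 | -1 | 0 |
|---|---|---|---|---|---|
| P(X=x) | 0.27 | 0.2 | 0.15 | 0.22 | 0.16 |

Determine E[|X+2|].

E[|X+2|] = Σ |x+2|·P(X=x)
 = 2·0.27 + 1·0.2 + 0·0.15 + 1·0.22 + 2·0.16
 = 0.54 + 0.2 + 0 + 0.22 + 0.32
 = 1.28

1.28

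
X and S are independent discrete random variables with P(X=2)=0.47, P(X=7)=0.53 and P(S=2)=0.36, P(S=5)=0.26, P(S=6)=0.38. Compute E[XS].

E[XS] = Σ_x Σ_s xs · P(X=x)P(S=s)
 = 4·0.1692 + 10·0.1222 + 12·0.1786 + 14·0.1908 + 35·0.1378 + 42·0.2014
 = 0.6768 + 1.222 + 2.1432 + 2.6712 + 4.823 + 8.4588
 = 19.995

19.995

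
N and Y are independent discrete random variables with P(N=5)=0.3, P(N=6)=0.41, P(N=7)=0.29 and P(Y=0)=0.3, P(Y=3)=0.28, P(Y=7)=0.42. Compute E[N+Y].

9.77

E[N+Y] = Σ_n Σ_y (n+y) · P(N=n)P(Y=y)
 = 5·0.09 + 8·0.084 + 12·0.126 + 6·0.123 + 9·0.1148 + 13·0.1722 + 7·0.087 + 10·0.0812 + 14·0.1218
 = 0.45 + 0.672 + 1.512 + 0.738 + 1.0332 + 2.2386 + 0.609 + 0.812 + 1.7052
 = 9.77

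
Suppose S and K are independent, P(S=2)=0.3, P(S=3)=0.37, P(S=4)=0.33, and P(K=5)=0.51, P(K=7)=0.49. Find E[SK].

18.1194

E[SK] = Σ_s Σ_k sk · P(S=s)P(K=k)
 = 10·0.153 + 14·0.147 + 15·0.1887 + 21·0.1813 + 20·0.1683 + 28·0.1617
 = 1.53 + 2.058 + 2.8305 + 3.8073 + 3.366 + 4.5276
 = 18.1194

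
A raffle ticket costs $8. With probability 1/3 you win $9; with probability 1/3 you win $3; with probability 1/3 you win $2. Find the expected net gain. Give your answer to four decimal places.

E[payout] = 9·1/3 + 3·1/3 + 2·1/3
 = 3 + 1 + 2/3
 = 14/3
Net = 14/3 - 8 = -10/3

-3.3333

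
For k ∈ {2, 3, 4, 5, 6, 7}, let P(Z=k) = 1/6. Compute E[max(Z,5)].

5.5

E[max(Z,5)] = Σ max(z,5)·P(Z=z)
 = 5·1/6 + 5·1/6 + 5·1/6 + 5·1/6 + 6·1/6 + 7·1/6
 = 5/6 + 5/6 + 5/6 + 5/6 + 1 + 7/6
 = 11/2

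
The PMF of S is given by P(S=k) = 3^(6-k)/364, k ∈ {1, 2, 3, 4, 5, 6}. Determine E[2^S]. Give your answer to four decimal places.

E[2^S] = Σ 2^s·P(S=s)
 = 2·243/364 + 4·81/364 + 8·27/364 + 16·9/364 + 32·3/364 + 64·1/364
 = 243/182 + 81/91 + 54/91 + 36/91 + 24/91 + 16/91
 = 95/26

3.6538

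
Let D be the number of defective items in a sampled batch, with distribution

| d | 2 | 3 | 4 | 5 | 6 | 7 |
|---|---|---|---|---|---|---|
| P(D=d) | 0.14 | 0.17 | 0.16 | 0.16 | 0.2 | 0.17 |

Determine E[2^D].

E[2^D] = Σ 2^d·P(D=d)
 = 4·0.14 + 8·0.17 + 16·0.16 + 32·0.16 + 64·0.2 + 128·0.17
 = 0.56 + 1.36 + 2.56 + 5.12 + 12.8 + 21.76
 = 44.16

44.16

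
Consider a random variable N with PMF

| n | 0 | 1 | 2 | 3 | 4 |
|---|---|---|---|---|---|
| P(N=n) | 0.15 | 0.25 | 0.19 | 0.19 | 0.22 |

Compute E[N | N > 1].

P(N > 1) = 0.19 + 0.19 + 0.22 = 0.6.
E[N | N > 1] = [2·0.19 + 3·0.19 + 4·0.22] / 0.6
 = 1.83 / 0.6
 = 61/20

3.05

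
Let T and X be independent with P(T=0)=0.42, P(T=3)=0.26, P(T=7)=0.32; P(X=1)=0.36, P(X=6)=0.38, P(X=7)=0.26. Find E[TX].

13.4692

E[TX] = Σ_t Σ_x tx · P(T=t)P(X=x)
 = 0·0.1512 + 0·0.1596 + 0·0.1092 + 3·0.0936 + 18·0.0988 + 21·0.0676 + 7·0.1152 + 42·0.1216 + 49·0.0832
 = 0 + 0 + 0 + 0.2808 + 1.7784 + 1.4196 + 0.8064 + 5.1072 + 4.0768
 = 13.4692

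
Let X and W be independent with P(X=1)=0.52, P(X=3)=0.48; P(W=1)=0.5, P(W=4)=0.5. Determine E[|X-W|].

E[|X-W|] = Σ_x Σ_w |x-w| · P(X=x)P(W=w)
 = 0·0.26 + 3·0.26 + 2·0.24 + 1·0.24
 = 0 + 0.78 + 0.48 + 0.24
 = 1.5

1.5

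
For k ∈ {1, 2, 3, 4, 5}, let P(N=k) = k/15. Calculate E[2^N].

E[2^N] = Σ 2^n·P(N=n)
 = 2·1/15 + 4·2/15 + 8·1/5 + 16·4/15 + 32·1/3
 = 2/15 + 8/15 + 8/5 + 64/15 + 32/3
 = 86/5

17.2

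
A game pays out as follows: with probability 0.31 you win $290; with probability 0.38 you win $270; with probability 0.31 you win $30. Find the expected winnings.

201.8

E[payout] = 290·0.31 + 270·0.38 + 30·0.31
 = 89.9 + 102.6 + 9.3
 = 201.8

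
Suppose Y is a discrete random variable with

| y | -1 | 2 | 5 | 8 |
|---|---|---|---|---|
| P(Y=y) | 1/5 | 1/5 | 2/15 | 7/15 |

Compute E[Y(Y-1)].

E[Y(Y-1)] = Σ y(y-1)·P(Y=y)
 = 2·1/5 + 2·1/5 + 20·2/15 + 56·7/15
 = 2/5 + 2/5 + 8/3 + 392/15
 = 148/5

29.6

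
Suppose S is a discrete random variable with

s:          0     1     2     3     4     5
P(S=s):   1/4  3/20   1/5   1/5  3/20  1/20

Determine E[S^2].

6.4

E[S^2] = Σ s^2·P(S=s)
 = 0·1/4 + 1·3/20 + 4·1/5 + 9·1/5 + 16·3/20 + 25·1/20
 = 0 + 3/20 + 4/5 + 9/5 + 12/5 + 5/4
 = 32/5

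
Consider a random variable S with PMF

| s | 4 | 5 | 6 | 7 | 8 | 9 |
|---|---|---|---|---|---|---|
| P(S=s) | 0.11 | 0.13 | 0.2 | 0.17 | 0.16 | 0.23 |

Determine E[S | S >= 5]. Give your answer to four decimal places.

P(S >= 5) = 0.13 + 0.2 + 0.17 + 0.16 + 0.23 = 0.89.
E[S | S >= 5] = [5·0.13 + 6·0.2 + 7·0.17 + 8·0.16 + 9·0.23] / 0.89
 = 6.39 / 0.89
 = 639/89

7.1798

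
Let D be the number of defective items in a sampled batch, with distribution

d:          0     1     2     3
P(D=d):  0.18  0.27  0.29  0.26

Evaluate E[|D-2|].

E[|D-2|] = Σ |d-2|·P(D=d)
 = 2·0.18 + 1·0.27 + 0·0.29 + 1·0.26
 = 0.36 + 0.27 + 0 + 0.26
 = 0.89

0.89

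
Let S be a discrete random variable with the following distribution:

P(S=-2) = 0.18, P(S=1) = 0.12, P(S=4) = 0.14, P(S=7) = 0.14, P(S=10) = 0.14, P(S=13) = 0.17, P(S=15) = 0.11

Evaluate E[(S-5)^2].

E[(S-5)^2] = Σ (s-5)^2·P(S=s)
 = 49·0.18 + 16·0.12 + 1·0.14 + 4·0.14 + 25·0.14 + 64·0.17 + 100·0.11
 = 8.82 + 1.92 + 0.14 + 0.56 + 3.5 + 10.88 + 11
 = 36.82

36.82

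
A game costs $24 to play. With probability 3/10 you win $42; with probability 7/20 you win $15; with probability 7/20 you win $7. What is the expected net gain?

-3.7

E[payout] = 42·3/10 + 15·7/20 + 7·7/20
 = 63/5 + 21/4 + 49/20
 = 203/10
Net = 203/10 - 24 = -37/10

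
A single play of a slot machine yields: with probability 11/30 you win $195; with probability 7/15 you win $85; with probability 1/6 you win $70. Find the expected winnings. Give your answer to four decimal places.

122.8333

E[payout] = 195·11/30 + 85·7/15 + 70·1/6
 = 143/2 + 119/3 + 35/3
 = 737/6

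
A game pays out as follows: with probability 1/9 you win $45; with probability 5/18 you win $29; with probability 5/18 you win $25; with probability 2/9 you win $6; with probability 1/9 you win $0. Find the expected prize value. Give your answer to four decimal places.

E[payout] = 45·1/9 + 29·5/18 + 25·5/18 + 6·2/9 + 0·1/9
 = 5 + 145/18 + 125/18 + 4/3 + 0
 = 64/3

21.3333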